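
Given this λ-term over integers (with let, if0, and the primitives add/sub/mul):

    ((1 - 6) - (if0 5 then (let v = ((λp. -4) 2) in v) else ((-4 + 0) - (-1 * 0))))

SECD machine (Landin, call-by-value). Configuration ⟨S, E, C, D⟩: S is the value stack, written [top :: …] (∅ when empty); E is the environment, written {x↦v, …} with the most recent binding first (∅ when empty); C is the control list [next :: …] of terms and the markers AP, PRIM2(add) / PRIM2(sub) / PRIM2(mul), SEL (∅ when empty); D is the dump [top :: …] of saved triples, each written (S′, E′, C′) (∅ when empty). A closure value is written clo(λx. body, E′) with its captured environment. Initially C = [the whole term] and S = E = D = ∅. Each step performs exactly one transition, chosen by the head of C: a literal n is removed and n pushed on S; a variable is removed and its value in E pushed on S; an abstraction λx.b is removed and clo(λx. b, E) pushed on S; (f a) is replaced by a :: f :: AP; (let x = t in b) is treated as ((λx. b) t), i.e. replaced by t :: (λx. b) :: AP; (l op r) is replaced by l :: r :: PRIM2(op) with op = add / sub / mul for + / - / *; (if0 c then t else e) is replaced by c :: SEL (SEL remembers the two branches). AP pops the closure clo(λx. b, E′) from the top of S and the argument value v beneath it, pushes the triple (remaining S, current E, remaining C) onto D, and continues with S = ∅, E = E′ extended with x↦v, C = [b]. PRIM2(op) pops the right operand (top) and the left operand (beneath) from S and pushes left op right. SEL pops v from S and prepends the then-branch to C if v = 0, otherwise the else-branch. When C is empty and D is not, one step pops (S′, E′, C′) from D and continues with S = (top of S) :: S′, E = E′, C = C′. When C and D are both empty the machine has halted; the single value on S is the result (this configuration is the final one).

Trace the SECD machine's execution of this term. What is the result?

0. <S=∅, E=∅, C=[((1 - 6) - (if0 5 then (let v = ((λp. -4) 2) in v) else ((-4 + 0) - (-1 * 0))))], D=∅>
1. <S=∅, E=∅, C=[(1 - 6) :: (if0 5 then (let v = ((λp. -4) 2) in v) else ((-4 + 0) - (-1 * 0))) :: PRIM2(sub)], D=∅>
2. <S=∅, E=∅, C=[1 :: 6 :: PRIM2(sub) :: (if0 5 then (let v = ((λp. -4) 2) in v) else ((-4 + 0) - (-1 * 0))) :: PRIM2(sub)], D=∅>
3. <S=[1], E=∅, C=[6 :: PRIM2(sub) :: (if0 5 then (let v = ((λp. -4) 2) in v) else ((-4 + 0) - (-1 * 0))) :: PRIM2(sub)], D=∅>
4. <S=[6 :: 1], E=∅, C=[PRIM2(sub) :: (if0 5 then (let v = ((λp. -4) 2) in v) else ((-4 + 0) - (-1 * 0))) :: PRIM2(sub)], D=∅>
5. <S=[-5], E=∅, C=[(if0 5 then (let v = ((λp. -4) 2) in v) else ((-4 + 0) - (-1 * 0))) :: PRIM2(sub)], D=∅>
6. <S=[-5], E=∅, C=[5 :: SEL :: PRIM2(sub)], D=∅>
7. <S=[5 :: -5], E=∅, C=[SEL :: PRIM2(sub)], D=∅>
8. <S=[-5], E=∅, C=[((-4 + 0) - (-1 * 0)) :: PRIM2(sub)], D=∅>
9. <S=[-5], E=∅, C=[(-4 + 0) :: (-1 * 0) :: PRIM2(sub) :: PRIM2(sub)], D=∅>
10. <S=[-5], E=∅, C=[-4 :: 0 :: PRIM2(add) :: (-1 * 0) :: PRIM2(sub) :: PRIM2(sub)], D=∅>
11. <S=[-4 :: -5], E=∅, C=[0 :: PRIM2(add) :: (-1 * 0) :: PRIM2(sub) :: PRIM2(sub)], D=∅>
12. <S=[0 :: -4 :: -5], E=∅, C=[PRIM2(add) :: (-1 * 0) :: PRIM2(sub) :: PRIM2(sub)], D=∅>
13. <S=[-4 :: -5], E=∅, C=[(-1 * 0) :: PRIM2(sub) :: PRIM2(sub)], D=∅>
14. <S=[-4 :: -5], E=∅, C=[-1 :: 0 :: PRIM2(mul) :: PRIM2(sub) :: PRIM2(sub)], D=∅>
15. <S=[-1 :: -4 :: -5], E=∅, C=[0 :: PRIM2(mul) :: PRIM2(sub) :: PRIM2(sub)], D=∅>
16. <S=[0 :: -1 :: -4 :: -5], E=∅, C=[PRIM2(mul) :: PRIM2(sub) :: PRIM2(sub)], D=∅>
17. <S=[0 :: -4 :: -5], E=∅, C=[PRIM2(sub) :: PRIM2(sub)], D=∅>
18. <S=[-4 :: -5], E=∅, C=[PRIM2(sub)], D=∅>
19. <S=[-1], E=∅, C=∅, D=∅>
→ final value -1

Answer: -1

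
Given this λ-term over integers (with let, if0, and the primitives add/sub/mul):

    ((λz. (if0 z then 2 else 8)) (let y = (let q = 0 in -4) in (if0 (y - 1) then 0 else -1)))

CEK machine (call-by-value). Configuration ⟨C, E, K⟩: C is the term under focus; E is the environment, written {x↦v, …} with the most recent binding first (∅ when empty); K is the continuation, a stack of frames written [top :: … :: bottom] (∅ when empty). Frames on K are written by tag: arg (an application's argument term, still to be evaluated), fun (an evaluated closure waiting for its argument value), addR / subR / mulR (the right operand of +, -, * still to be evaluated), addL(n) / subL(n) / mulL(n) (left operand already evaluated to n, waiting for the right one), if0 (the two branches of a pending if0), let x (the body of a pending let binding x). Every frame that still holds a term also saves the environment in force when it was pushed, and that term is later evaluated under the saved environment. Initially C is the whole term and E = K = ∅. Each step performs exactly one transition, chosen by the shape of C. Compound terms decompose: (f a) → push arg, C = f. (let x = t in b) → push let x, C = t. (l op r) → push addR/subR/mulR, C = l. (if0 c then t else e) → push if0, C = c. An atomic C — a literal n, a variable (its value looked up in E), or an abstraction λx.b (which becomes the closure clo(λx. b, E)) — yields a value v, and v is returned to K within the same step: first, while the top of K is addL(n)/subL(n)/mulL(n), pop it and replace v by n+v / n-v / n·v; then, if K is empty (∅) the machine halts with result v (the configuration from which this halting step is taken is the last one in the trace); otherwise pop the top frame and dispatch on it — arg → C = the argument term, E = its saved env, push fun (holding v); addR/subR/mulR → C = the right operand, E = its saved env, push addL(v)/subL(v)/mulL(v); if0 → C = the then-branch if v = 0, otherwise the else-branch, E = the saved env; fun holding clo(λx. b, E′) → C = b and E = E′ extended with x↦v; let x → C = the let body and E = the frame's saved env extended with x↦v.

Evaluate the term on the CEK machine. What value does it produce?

Answer: 8

Execution trace:
[0] ⟨C=((λz. (if0 z then 2 else 8)) (let y = (let q = 0 in -4) in (if0 (y - 1) then 0 else -1))); E=∅; K=∅⟩
[1] ⟨C=(λz. (if0 z then 2 else 8)); E=∅; K=[arg]⟩
[2] ⟨C=(let y = (let q = 0 in -4) in (if0 (y - 1) then 0 else -1)); E=∅; K=[fun]⟩
[3] ⟨C=(let q = 0 in -4); E=∅; K=[let y :: fun]⟩
[4] ⟨C=0; E=∅; K=[let q :: let y :: fun]⟩
[5] ⟨C=-4; E={q↦0}; K=[let y :: fun]⟩
[6] ⟨C=(if0 (y - 1) then 0 else -1); E={y↦-4}; K=[fun]⟩
[7] ⟨C=(y - 1); E={y↦-4}; K=[if0 :: fun]⟩
[8] ⟨C=y; E={y↦-4}; K=[subR :: if0 :: fun]⟩
[9] ⟨C=1; E={y↦-4}; K=[subL(-4) :: if0 :: fun]⟩
[10] ⟨C=-1; E={y↦-4}; K=[fun]⟩
[11] ⟨C=(if0 z then 2 else 8); E={z↦-1}; K=∅⟩
[12] ⟨C=z; E={z↦-1}; K=[if0]⟩
[13] ⟨C=8; E={z↦-1}; K=∅⟩
→ final value 8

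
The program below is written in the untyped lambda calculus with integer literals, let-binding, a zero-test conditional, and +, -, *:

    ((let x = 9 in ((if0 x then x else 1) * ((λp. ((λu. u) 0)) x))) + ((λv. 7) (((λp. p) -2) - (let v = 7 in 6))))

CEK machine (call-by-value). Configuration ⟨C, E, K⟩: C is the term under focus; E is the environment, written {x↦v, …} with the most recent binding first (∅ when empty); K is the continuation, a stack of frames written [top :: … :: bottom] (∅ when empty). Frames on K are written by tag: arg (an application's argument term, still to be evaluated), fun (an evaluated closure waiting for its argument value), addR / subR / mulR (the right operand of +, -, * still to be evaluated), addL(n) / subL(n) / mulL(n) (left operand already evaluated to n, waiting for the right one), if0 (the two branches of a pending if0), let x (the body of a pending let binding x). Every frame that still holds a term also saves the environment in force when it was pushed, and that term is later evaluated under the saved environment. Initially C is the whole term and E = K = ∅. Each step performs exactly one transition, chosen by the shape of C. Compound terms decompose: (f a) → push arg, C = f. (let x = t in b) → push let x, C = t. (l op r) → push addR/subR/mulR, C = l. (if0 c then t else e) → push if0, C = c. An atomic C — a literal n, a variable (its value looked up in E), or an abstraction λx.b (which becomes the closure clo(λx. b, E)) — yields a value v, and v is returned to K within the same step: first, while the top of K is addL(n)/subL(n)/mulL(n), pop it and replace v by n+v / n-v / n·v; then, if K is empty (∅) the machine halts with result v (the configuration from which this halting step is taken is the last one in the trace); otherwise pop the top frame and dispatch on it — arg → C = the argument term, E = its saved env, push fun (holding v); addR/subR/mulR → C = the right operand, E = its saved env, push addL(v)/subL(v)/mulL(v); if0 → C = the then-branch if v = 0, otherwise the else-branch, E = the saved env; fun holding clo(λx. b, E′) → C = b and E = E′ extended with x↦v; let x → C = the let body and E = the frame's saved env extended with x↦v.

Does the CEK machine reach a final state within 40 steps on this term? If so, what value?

[0] ⟨C=((let x = 9 in ((if0 x then x else 1) * ((λp. ((λu. u) 0)) x))) + ((λv. 7) (((λp. p) -2) - (let v = 7 in 6)))); E=∅; K=∅⟩
[1] ⟨C=(let x = 9 in ((if0 x then x else 1) * ((λp. ((λu. u) 0)) x))); E=∅; K=[addR]⟩
[2] ⟨C=9; E=∅; K=[let x :: addR]⟩
[3] ⟨C=((if0 x then x else 1) * ((λp. ((λu. u) 0)) x)); E={x↦9}; K=[addR]⟩
[4] ⟨C=(if0 x then x else 1); E={x↦9}; K=[mulR :: addR]⟩
[5] ⟨C=x; E={x↦9}; K=[if0 :: mulR :: addR]⟩
[6] ⟨C=1; E={x↦9}; K=[mulR :: addR]⟩
[7] ⟨C=((λp. ((λu. u) 0)) x); E={x↦9}; K=[mulL(1) :: addR]⟩
[8] ⟨C=(λp. ((λu. u) 0)); E={x↦9}; K=[arg :: mulL(1) :: addR]⟩
[9] ⟨C=x; E={x↦9}; K=[fun :: mulL(1) :: addR]⟩
[10] ⟨C=((λu. u) 0); E={p↦9, x↦9}; K=[mulL(1) :: addR]⟩
[11] ⟨C=(λu. u); E={p↦9, x↦9}; K=[arg :: mulL(1) :: addR]⟩
[12] ⟨C=0; E={p↦9, x↦9}; K=[fun :: mulL(1) :: addR]⟩
[13] ⟨C=u; E={u↦0, p↦9, x↦9}; K=[mulL(1) :: addR]⟩
[14] ⟨C=((λv. 7) (((λp. p) -2) - (let v = 7 in 6))); E=∅; K=[addL(0)]⟩
[15] ⟨C=(λv. 7); E=∅; K=[arg :: addL(0)]⟩
[16] ⟨C=(((λp. p) -2) - (let v = 7 in 6)); E=∅; K=[fun :: addL(0)]⟩
[17] ⟨C=((λp. p) -2); E=∅; K=[subR :: fun :: addL(0)]⟩
[18] ⟨C=(λp. p); E=∅; K=[arg :: subR :: fun :: addL(0)]⟩
[19] ⟨C=-2; E=∅; K=[fun :: subR :: fun :: addL(0)]⟩
[20] ⟨C=p; E={p↦-2}; K=[subR :: fun :: addL(0)]⟩
[21] ⟨C=(let v = 7 in 6); E=∅; K=[subL(-2) :: fun :: addL(0)]⟩
[22] ⟨C=7; E=∅; K=[let v :: subL(-2) :: fun :: addL(0)]⟩
[23] ⟨C=6; E={v↦7}; K=[subL(-2) :: fun :: addL(0)]⟩
[24] ⟨C=7; E={v↦-8}; K=[addL(0)]⟩
→ final value 7

Answer: 7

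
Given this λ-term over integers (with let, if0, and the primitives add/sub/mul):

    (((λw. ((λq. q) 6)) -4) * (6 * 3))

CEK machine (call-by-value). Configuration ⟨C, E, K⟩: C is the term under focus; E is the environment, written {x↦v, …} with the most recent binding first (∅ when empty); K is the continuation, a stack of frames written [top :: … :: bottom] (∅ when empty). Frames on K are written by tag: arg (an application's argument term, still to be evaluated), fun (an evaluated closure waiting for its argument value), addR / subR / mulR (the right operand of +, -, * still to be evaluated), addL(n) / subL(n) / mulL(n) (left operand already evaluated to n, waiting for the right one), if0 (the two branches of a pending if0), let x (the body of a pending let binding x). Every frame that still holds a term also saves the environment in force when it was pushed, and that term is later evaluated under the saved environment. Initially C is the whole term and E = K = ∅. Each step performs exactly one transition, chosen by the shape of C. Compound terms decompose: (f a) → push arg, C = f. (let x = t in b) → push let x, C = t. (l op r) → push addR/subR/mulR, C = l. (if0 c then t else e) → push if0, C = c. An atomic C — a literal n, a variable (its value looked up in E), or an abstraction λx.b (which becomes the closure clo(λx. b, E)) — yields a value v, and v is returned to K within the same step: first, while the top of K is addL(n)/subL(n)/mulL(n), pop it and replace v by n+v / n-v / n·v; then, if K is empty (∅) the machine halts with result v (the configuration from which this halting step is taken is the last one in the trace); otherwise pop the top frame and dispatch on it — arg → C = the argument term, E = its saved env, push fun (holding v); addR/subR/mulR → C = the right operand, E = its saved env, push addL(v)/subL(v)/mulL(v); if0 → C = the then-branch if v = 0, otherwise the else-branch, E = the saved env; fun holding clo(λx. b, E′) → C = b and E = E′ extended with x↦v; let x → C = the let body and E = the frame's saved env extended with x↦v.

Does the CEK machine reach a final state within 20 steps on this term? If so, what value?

Answer: 108

Execution trace:
[0] [C=(((λw. ((λq. q) 6)) -4) * (6 * 3)) | E=∅ | K=∅]
[1] [C=((λw. ((λq. q) 6)) -4) | E=∅ | K=[mulR]]
[2] [C=(λw. ((λq. q) 6)) | E=∅ | K=[arg :: mulR]]
[3] [C=-4 | E=∅ | K=[fun :: mulR]]
[4] [C=((λq. q) 6) | E={w↦-4} | K=[mulR]]
[5] [C=(λq. q) | E={w↦-4} | K=[arg :: mulR]]
[6] [C=6 | E={w↦-4} | K=[fun :: mulR]]
[7] [C=q | E={q↦6, w↦-4} | K=[mulR]]
[8] [C=(6 * 3) | E=∅ | K=[mulL(6)]]
[9] [C=6 | E=∅ | K=[mulR :: mulL(6)]]
[10] [C=3 | E=∅ | K=[mulL(6) :: mulL(6)]]
→ final value 108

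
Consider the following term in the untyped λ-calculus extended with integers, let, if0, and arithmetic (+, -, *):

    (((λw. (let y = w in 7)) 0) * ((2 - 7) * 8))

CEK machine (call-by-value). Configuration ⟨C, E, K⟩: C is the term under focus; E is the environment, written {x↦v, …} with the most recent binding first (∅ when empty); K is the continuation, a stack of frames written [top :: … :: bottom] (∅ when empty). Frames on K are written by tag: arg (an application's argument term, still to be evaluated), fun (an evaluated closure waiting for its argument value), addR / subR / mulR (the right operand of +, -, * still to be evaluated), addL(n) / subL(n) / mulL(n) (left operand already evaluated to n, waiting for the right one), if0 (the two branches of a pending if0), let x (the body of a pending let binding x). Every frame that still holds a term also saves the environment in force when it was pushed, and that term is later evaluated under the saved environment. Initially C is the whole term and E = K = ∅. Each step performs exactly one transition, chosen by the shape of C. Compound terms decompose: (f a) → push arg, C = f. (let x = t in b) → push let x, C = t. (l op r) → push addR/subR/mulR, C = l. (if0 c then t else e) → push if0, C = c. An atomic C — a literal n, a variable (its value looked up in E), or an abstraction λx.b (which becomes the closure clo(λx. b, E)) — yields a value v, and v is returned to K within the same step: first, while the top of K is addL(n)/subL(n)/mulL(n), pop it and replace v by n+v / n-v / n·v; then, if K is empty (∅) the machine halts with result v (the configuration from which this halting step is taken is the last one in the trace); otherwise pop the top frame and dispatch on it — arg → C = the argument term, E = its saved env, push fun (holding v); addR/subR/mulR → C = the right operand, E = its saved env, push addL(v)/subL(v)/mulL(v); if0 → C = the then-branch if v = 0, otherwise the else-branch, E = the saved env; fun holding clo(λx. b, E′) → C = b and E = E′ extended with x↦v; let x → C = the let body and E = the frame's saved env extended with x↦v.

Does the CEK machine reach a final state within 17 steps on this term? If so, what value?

Answer: -280

Derivation:
step 0: <C=(((λw. (let y = w in 7)) 0) * ((2 - 7) * 8)), E=∅, K=∅>
step 1: <C=((λw. (let y = w in 7)) 0), E=∅, K=[mulR]>
step 2: <C=(λw. (let y = w in 7)), E=∅, K=[arg :: mulR]>
step 3: <C=0, E=∅, K=[fun :: mulR]>
step 4: <C=(let y = w in 7), E={w↦0}, K=[mulR]>
step 5: <C=w, E={w↦0}, K=[let y :: mulR]>
step 6: <C=7, E={y↦0, w↦0}, K=[mulR]>
step 7: <C=((2 - 7) * 8), E=∅, K=[mulL(7)]>
step 8: <C=(2 - 7), E=∅, K=[mulR :: mulL(7)]>
step 9: <C=2, E=∅, K=[subR :: mulR :: mulL(7)]>
step 10: <C=7, E=∅, K=[subL(2) :: mulR :: mulL(7)]>
step 11: <C=8, E=∅, K=[mulL(-5) :: mulL(7)]>
→ final value -280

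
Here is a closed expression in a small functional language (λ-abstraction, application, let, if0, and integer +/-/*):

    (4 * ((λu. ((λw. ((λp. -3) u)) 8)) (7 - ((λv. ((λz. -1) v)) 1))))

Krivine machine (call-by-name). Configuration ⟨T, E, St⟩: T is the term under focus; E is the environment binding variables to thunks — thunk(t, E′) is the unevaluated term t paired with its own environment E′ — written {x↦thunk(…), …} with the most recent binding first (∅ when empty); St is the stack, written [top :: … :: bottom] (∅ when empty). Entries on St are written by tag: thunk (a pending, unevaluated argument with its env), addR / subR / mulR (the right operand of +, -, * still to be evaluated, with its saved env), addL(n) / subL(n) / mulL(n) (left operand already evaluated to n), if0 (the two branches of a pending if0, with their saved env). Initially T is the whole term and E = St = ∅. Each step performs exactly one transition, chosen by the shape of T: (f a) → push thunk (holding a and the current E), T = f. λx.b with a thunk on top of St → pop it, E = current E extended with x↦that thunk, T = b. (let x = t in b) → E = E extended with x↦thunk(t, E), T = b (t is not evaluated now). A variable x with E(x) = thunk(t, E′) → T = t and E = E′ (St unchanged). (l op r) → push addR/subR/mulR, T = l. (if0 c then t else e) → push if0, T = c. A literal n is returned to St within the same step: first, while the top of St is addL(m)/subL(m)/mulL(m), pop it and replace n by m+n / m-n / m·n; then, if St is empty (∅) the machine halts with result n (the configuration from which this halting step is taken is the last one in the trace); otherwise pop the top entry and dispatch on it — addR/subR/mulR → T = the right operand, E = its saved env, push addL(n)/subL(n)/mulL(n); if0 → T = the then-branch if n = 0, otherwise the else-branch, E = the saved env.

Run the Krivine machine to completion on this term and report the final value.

0. ⟨T=(4 * ((λu. ((λw. ((λp. -3) u)) 8)) (7 - ((λv. ((λz. -1) v)) 1)))); E=∅; St=∅⟩
1. ⟨T=4; E=∅; St=[mulR]⟩
2. ⟨T=((λu. ((λw. ((λp. -3) u)) 8)) (7 - ((λv. ((λz. -1) v)) 1))); E=∅; St=[mulL(4)]⟩
3. ⟨T=(λu. ((λw. ((λp. -3) u)) 8)); E=∅; St=[thunk :: mulL(4)]⟩
4. ⟨T=((λw. ((λp. -3) u)) 8); E={u↦thunk((7 - ((λv. ((λz. -1) v)) 1)), ∅)}; St=[mulL(4)]⟩
5. ⟨T=(λw. ((λp. -3) u)); E={u↦thunk((7 - ((λv. ((λz. -1) v)) 1)), ∅)}; St=[thunk :: mulL(4)]⟩
6. ⟨T=((λp. -3) u); E={w↦thunk(8, {u↦thunk((7 - ((λv. ((λz. -1) v)) 1)), ∅)}), u↦thunk((7 - ((λv. ((λz. -1) v)) 1)), ∅)}; St=[mulL(4)]⟩
7. ⟨T=(λp. -3); E={w↦thunk(8, {u↦thunk((7 - ((λv. ((λz. -1) v)) 1)), ∅)}), u↦thunk((7 - ((λv. ((λz. -1) v)) 1)), ∅)}; St=[thunk :: mulL(4)]⟩
8. ⟨T=-3; E={p↦thunk(u, {w↦thunk(8, {u↦thunk((7 - ((λv. ((λz. -1) v)) 1)), ∅)}), u↦thunk((7 - ((λv. ((λz. -1) v)) 1)), ∅)}), w↦thunk(8, {u↦thunk((7 - ((λv. ((λz. -1) v)) 1)), ∅)}), u↦thunk((7 - ((λv. ((λz. -1) v)) 1)), ∅)}; St=[mulL(4)]⟩
→ final value -12

Answer: -12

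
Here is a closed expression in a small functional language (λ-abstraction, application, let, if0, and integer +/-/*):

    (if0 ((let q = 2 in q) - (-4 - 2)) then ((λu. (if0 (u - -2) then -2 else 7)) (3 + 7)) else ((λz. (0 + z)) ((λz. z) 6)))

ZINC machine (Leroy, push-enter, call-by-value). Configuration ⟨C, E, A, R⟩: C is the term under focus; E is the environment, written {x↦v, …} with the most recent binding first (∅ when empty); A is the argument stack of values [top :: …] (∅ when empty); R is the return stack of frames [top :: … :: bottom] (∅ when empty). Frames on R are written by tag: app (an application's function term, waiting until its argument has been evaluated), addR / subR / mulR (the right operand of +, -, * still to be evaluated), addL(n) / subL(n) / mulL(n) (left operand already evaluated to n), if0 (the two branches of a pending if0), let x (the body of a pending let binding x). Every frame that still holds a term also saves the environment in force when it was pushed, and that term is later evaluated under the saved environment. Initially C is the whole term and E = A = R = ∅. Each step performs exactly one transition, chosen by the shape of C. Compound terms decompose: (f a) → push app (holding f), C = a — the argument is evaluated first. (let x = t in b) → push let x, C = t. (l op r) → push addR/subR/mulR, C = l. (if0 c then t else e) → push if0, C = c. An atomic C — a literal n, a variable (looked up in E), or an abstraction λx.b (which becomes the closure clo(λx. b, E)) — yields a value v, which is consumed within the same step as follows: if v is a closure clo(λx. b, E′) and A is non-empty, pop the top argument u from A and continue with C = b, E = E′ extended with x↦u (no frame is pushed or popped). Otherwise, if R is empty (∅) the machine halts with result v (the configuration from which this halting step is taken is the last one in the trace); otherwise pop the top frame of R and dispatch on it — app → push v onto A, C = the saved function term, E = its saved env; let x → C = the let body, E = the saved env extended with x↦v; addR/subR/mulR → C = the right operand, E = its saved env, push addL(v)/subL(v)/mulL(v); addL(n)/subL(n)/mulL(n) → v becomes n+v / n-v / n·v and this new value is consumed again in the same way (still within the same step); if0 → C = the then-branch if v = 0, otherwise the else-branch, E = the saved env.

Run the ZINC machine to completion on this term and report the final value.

Answer: 6

Execution trace:
0. ⟨C=(if0 ((let q = 2 in q) - (-4 - 2)) then ((λu. (if0 (u - -2) then -2 else 7)) (3 + 7)) else ((λz. (0 + z)) ((λz. z) 6))); E=∅; A=∅; R=∅⟩
1. ⟨C=((let q = 2 in q) - (-4 - 2)); E=∅; A=∅; R=[if0]⟩
2. ⟨C=(let q = 2 in q); E=∅; A=∅; R=[subR :: if0]⟩
3. ⟨C=2; E=∅; A=∅; R=[let q :: subR :: if0]⟩
4. ⟨C=q; E={q↦2}; A=∅; R=[subR :: if0]⟩
5. ⟨C=(-4 - 2); E=∅; A=∅; R=[subL(2) :: if0]⟩
6. ⟨C=-4; E=∅; A=∅; R=[subR :: subL(2) :: if0]⟩
7. ⟨C=2; E=∅; A=∅; R=[subL(-4) :: subL(2) :: if0]⟩
8. ⟨C=((λz. (0 + z)) ((λz. z) 6)); E=∅; A=∅; R=∅⟩
9. ⟨C=((λz. z) 6); E=∅; A=∅; R=[app]⟩
10. ⟨C=6; E=∅; A=∅; R=[app :: app]⟩
11. ⟨C=(λz. z); E=∅; A=[6]; R=[app]⟩
12. ⟨C=z; E={z↦6}; A=∅; R=[app]⟩
13. ⟨C=(λz. (0 + z)); E=∅; A=[6]; R=∅⟩
14. ⟨C=(0 + z); E={z↦6}; A=∅; R=∅⟩
15. ⟨C=0; E={z↦6}; A=∅; R=[addR]⟩
16. ⟨C=z; E={z↦6}; A=∅; R=[addL(0)]⟩
→ final value 6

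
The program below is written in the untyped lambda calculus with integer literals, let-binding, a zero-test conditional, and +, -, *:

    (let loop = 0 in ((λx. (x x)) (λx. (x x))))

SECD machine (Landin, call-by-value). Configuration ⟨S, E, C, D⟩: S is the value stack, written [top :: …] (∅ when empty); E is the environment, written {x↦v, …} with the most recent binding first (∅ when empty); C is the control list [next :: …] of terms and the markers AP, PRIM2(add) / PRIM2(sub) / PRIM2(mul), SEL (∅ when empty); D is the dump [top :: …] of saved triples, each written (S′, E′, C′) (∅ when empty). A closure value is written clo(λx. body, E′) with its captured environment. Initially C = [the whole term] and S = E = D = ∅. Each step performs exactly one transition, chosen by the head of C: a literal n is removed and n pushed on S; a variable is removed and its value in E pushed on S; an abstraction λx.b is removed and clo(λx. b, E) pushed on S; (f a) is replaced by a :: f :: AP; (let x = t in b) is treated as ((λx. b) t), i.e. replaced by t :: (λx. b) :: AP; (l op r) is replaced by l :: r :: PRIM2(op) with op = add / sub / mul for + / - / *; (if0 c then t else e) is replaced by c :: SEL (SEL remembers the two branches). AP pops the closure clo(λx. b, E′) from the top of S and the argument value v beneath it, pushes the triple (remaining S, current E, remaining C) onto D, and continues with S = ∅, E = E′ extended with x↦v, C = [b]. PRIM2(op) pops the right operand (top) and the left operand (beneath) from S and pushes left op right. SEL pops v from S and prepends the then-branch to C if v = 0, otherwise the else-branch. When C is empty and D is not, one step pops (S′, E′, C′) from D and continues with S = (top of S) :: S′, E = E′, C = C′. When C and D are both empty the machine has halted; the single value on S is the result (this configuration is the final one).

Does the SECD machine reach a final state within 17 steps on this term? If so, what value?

Answer: DIVERGES (no final state within 17 steps)

Execution trace:
[0] <S=∅, E=∅, C=[(let loop = 0 in ((λx. (x x)) (λx. (x x))))], D=∅>
[1] <S=∅, E=∅, C=[0 :: (λloop. ((λx. (x x)) (λx. (x x)))) :: AP], D=∅>
[2] <S=[0], E=∅, C=[(λloop. ((λx. (x x)) (λx. (x x)))) :: AP], D=∅>
[3] <S=[clo(λloop. ((λx. (x x)) (λx. (x x))), ∅) :: 0], E=∅, C=[AP], D=∅>
[4] <S=∅, E={loop↦0}, C=[((λx. (x x)) (λx. (x x)))], D=[(∅, ∅, ∅)]>
[5] <S=∅, E={loop↦0}, C=[(λx. (x x)) :: (λx. (x x)) :: AP], D=[(∅, ∅, ∅)]>
[6] <S=[clo(λx. (x x), {loop↦0})], E={loop↦0}, C=[(λx. (x x)) :: AP], D=[(∅, ∅, ∅)]>
[7] <S=[clo(λx. (x x), {loop↦0}) :: clo(λx. (x x), {loop↦0})], E={loop↦0}, C=[AP], D=[(∅, ∅, ∅)]>
[8] <S=∅, E={x↦clo(λx. (x x), {loop↦0}), loop↦0}, C=[(x x)], D=[(∅, {loop↦0}, ∅) :: (∅, ∅, ∅)]>
[9] <S=∅, E={x↦clo(λx. (x x), {loop↦0}), loop↦0}, C=[x :: x :: AP], D=[(∅, {loop↦0}, ∅) :: (∅, ∅, ∅)]>
[10] <S=[clo(λx. (x x), {loop↦0})], E={x↦clo(λx. (x x), {loop↦0}), loop↦0}, C=[x :: AP], D=[(∅, {loop↦0}, ∅) :: (∅, ∅, ∅)]>
[11] <S=[clo(λx. (x x), {loop↦0}) :: clo(λx. (x x), {loop↦0})], E={x↦clo(λx. (x x), {loop↦0}), loop↦0}, C=[AP], D=[(∅, {loop↦0}, ∅) :: (∅, ∅, ∅)]>
[12] <S=∅, E={x↦clo(λx. (x x), {loop↦0}), loop↦0}, C=[(x x)], D=[(∅, {x↦clo(λx. (x x), {loop↦0}), loop↦0}, ∅) :: (∅, {loop↦0}, ∅) :: (∅, ∅, ∅)]>
[13] <S=∅, E={x↦clo(λx. (x x), {loop↦0}), loop↦0}, C=[x :: x :: AP], D=[(∅, {x↦clo(λx. (x x), {loop↦0}), loop↦0}, ∅) :: (∅, {loop↦0}, ∅) :: (∅, ∅, ∅)]>
[14] <S=[clo(λx. (x x), {loop↦0})], E={x↦clo(λx. (x x), {loop↦0}), loop↦0}, C=[x :: AP], D=[(∅, {x↦clo(λx. (x x), {loop↦0}), loop↦0}, ∅) :: (∅, {loop↦0}, ∅) :: (∅, ∅, ∅)]>
[15] <S=[clo(λx. (x x), {loop↦0}) :: clo(λx. (x x), {loop↦0})], E={x↦clo(λx. (x x), {loop↦0}), loop↦0}, C=[AP], D=[(∅, {x↦clo(λx. (x x), {loop↦0}), loop↦0}, ∅) :: (∅, {loop↦0}, ∅) :: (∅, ∅, ∅)]>
[16] <S=∅, E={x↦clo(λx. (x x), {loop↦0}), loop↦0}, C=[(x x)], D=[(∅, {x↦clo(λx. (x x), {loop↦0}), loop↦0}, ∅) :: (∅, {x↦clo(λx. (x x), {loop↦0}), loop↦0}, ∅) :: (∅, {loop↦0}, ∅) :: (∅, ∅, ∅)]>
[17] <S=∅, E={x↦clo(λx. (x x), {loop↦0}), loop↦0}, C=[x :: x :: AP], D=[(∅, {x↦clo(λx. (x x), {loop↦0}), loop↦0}, ∅) :: (∅, {x↦clo(λx. (x x), {loop↦0}), loop↦0}, ∅) :: (∅, {loop↦0}, ∅) :: (∅, ∅, ∅)]>
→ 17 transitions taken and the configuration is still not final: no result within 17 steps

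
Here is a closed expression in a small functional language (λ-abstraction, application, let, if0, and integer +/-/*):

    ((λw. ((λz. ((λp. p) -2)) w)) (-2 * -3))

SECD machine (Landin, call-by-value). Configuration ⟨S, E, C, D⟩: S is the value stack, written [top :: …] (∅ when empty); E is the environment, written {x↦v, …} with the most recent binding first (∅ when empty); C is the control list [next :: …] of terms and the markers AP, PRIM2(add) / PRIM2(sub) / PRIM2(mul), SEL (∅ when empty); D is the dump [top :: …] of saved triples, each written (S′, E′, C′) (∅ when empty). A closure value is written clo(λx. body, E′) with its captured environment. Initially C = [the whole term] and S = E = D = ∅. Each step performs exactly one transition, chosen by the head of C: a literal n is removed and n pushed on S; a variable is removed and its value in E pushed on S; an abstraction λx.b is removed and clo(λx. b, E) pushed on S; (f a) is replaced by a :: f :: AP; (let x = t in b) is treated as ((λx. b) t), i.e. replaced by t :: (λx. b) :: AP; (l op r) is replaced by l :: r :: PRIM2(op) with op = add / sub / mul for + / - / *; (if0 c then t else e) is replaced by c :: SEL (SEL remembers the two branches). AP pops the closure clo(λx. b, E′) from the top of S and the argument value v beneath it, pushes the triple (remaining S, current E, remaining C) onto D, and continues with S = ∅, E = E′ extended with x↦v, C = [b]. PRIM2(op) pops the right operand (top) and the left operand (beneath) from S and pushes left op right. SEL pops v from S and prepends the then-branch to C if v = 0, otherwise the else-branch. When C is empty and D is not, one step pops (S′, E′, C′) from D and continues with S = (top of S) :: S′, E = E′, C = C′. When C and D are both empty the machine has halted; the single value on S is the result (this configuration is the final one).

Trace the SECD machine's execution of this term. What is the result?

0. [S=∅ | E=∅ | C=[((λw. ((λz. ((λp. p) -2)) w)) (-2 * -3))] | D=∅]
1. [S=∅ | E=∅ | C=[(-2 * -3) :: (λw. ((λz. ((λp. p) -2)) w)) :: AP] | D=∅]
2. [S=∅ | E=∅ | C=[-2 :: -3 :: PRIM2(mul) :: (λw. ((λz. ((λp. p) -2)) w)) :: AP] | D=∅]
3. [S=[-2] | E=∅ | C=[-3 :: PRIM2(mul) :: (λw. ((λz. ((λp. p) -2)) w)) :: AP] | D=∅]
4. [S=[-3 :: -2] | E=∅ | C=[PRIM2(mul) :: (λw. ((λz. ((λp. p) -2)) w)) :: AP] | D=∅]
5. [S=[6] | E=∅ | C=[(λw. ((λz. ((λp. p) -2)) w)) :: AP] | D=∅]
6. [S=[clo(λw. ((λz. ((λp. p) -2)) w), ∅) :: 6] | E=∅ | C=[AP] | D=∅]
7. [S=∅ | E={w↦6} | C=[((λz. ((λp. p) -2)) w)] | D=[(∅, ∅, ∅)]]
8. [S=∅ | E={w↦6} | C=[w :: (λz. ((λp. p) -2)) :: AP] | D=[(∅, ∅, ∅)]]
9. [S=[6] | E={w↦6} | C=[(λz. ((λp. p) -2)) :: AP] | D=[(∅, ∅, ∅)]]
10. [S=[clo(λz. ((λp. p) -2), {w↦6}) :: 6] | E={w↦6} | C=[AP] | D=[(∅, ∅, ∅)]]
11. [S=∅ | E={z↦6, w↦6} | C=[((λp. p) -2)] | D=[(∅, {w↦6}, ∅) :: (∅, ∅, ∅)]]
12. [S=∅ | E={z↦6, w↦6} | C=[-2 :: (λp. p) :: AP] | D=[(∅, {w↦6}, ∅) :: (∅, ∅, ∅)]]
13. [S=[-2] | E={z↦6, w↦6} | C=[(λp. p) :: AP] | D=[(∅, {w↦6}, ∅) :: (∅, ∅, ∅)]]
14. [S=[clo(λp. p, {z↦6, w↦6}) :: -2] | E={z↦6, w↦6} | C=[AP] | D=[(∅, {w↦6}, ∅) :: (∅, ∅, ∅)]]
15. [S=∅ | E={p↦-2, z↦6, w↦6} | C=[p] | D=[(∅, {z↦6, w↦6}, ∅) :: (∅, {w↦6}, ∅) :: (∅, ∅, ∅)]]
16. [S=[-2] | E={p↦-2, z↦6, w↦6} | C=∅ | D=[(∅, {z↦6, w↦6}, ∅) :: (∅, {w↦6}, ∅) :: (∅, ∅, ∅)]]
17. [S=[-2] | E={z↦6, w↦6} | C=∅ | D=[(∅, {w↦6}, ∅) :: (∅, ∅, ∅)]]
18. [S=[-2] | E={w↦6} | C=∅ | D=[(∅, ∅, ∅)]]
19. [S=[-2] | E=∅ | C=∅ | D=∅]
→ final value -2

Answer: -2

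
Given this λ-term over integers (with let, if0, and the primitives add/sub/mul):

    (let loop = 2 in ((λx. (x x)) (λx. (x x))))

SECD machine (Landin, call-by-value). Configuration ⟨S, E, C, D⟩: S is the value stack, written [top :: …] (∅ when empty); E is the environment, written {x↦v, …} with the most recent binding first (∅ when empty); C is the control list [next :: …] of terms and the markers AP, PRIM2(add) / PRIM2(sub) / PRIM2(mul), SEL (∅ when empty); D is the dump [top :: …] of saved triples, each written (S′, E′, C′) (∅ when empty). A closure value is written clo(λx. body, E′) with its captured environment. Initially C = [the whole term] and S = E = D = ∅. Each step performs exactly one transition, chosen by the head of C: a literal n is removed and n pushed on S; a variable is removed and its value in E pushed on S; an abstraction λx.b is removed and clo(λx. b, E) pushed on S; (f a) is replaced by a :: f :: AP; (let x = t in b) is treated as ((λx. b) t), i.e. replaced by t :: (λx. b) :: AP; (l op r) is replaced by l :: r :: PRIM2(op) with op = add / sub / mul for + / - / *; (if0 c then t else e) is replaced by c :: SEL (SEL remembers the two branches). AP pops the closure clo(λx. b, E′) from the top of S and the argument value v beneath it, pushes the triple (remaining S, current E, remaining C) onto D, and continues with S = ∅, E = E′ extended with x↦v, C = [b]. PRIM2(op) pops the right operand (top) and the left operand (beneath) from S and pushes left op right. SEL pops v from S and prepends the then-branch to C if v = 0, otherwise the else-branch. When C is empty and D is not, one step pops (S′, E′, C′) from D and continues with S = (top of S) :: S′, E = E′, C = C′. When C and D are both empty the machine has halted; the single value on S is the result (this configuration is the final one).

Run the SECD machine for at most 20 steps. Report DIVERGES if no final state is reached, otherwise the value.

step 0: <S=∅, E=∅, C=[(let loop = 2 in ((λx. (x x)) (λx. (x x))))], D=∅>
step 1: <S=∅, E=∅, C=[2 :: (λloop. ((λx. (x x)) (λx. (x x)))) :: AP], D=∅>
step 2: <S=[2], E=∅, C=[(λloop. ((λx. (x x)) (λx. (x x)))) :: AP], D=∅>
step 3: <S=[clo(λloop. ((λx. (x x)) (λx. (x x))), ∅) :: 2], E=∅, C=[AP], D=∅>
step 4: <S=∅, E={loop↦2}, C=[((λx. (x x)) (λx. (x x)))], D=[(∅, ∅, ∅)]>
step 5: <S=∅, E={loop↦2}, C=[(λx. (x x)) :: (λx. (x x)) :: AP], D=[(∅, ∅, ∅)]>
step 6: <S=[clo(λx. (x x), {loop↦2})], E={loop↦2}, C=[(λx. (x x)) :: AP], D=[(∅, ∅, ∅)]>
step 7: <S=[clo(λx. (x x), {loop↦2}) :: clo(λx. (x x), {loop↦2})], E={loop↦2}, C=[AP], D=[(∅, ∅, ∅)]>
step 8: <S=∅, E={x↦clo(λx. (x x), {loop↦2}), loop↦2}, C=[(x x)], D=[(∅, {loop↦2}, ∅) :: (∅, ∅, ∅)]>
step 9: <S=∅, E={x↦clo(λx. (x x), {loop↦2}), loop↦2}, C=[x :: x :: AP], D=[(∅, {loop↦2}, ∅) :: (∅, ∅, ∅)]>
step 10: <S=[clo(λx. (x x), {loop↦2})], E={x↦clo(λx. (x x), {loop↦2}), loop↦2}, C=[x :: AP], D=[(∅, {loop↦2}, ∅) :: (∅, ∅, ∅)]>
step 11: <S=[clo(λx. (x x), {loop↦2}) :: clo(λx. (x x), {loop↦2})], E={x↦clo(λx. (x x), {loop↦2}), loop↦2}, C=[AP], D=[(∅, {loop↦2}, ∅) :: (∅, ∅, ∅)]>
step 12: <S=∅, E={x↦clo(λx. (x x), {loop↦2}), loop↦2}, C=[(x x)], D=[(∅, {x↦clo(λx. (x x), {loop↦2}), loop↦2}, ∅) :: (∅, {loop↦2}, ∅) :: (∅, ∅, ∅)]>
step 13: <S=∅, E={x↦clo(λx. (x x), {loop↦2}), loop↦2}, C=[x :: x :: AP], D=[(∅, {x↦clo(λx. (x x), {loop↦2}), loop↦2}, ∅) :: (∅, {loop↦2}, ∅) :: (∅, ∅, ∅)]>
step 14: <S=[clo(λx. (x x), {loop↦2})], E={x↦clo(λx. (x x), {loop↦2}), loop↦2}, C=[x :: AP], D=[(∅, {x↦clo(λx. (x x), {loop↦2}), loop↦2}, ∅) :: (∅, {loop↦2}, ∅) :: (∅, ∅, ∅)]>
step 15: <S=[clo(λx. (x x), {loop↦2}) :: clo(λx. (x x), {loop↦2})], E={x↦clo(λx. (x x), {loop↦2}), loop↦2}, C=[AP], D=[(∅, {x↦clo(λx. (x x), {loop↦2}), loop↦2}, ∅) :: (∅, {loop↦2}, ∅) :: (∅, ∅, ∅)]>
step 16: <S=∅, E={x↦clo(λx. (x x), {loop↦2}), loop↦2}, C=[(x x)], D=[(∅, {x↦clo(λx. (x x), {loop↦2}), loop↦2}, ∅) :: (∅, {x↦clo(λx. (x x), {loop↦2}), loop↦2}, ∅) :: (∅, {loop↦2}, ∅) :: (∅, ∅, ∅)]>
step 17: <S=∅, E={x↦clo(λx. (x x), {loop↦2}), loop↦2}, C=[x :: x :: AP], D=[(∅, {x↦clo(λx. (x x), {loop↦2}), loop↦2}, ∅) :: (∅, {x↦clo(λx. (x x), {loop↦2}), loop↦2}, ∅) :: (∅, {loop↦2}, ∅) :: (∅, ∅, ∅)]>
step 18: <S=[clo(λx. (x x), {loop↦2})], E={x↦clo(λx. (x x), {loop↦2}), loop↦2}, C=[x :: AP], D=[(∅, {x↦clo(λx. (x x), {loop↦2}), loop↦2}, ∅) :: (∅, {x↦clo(λx. (x x), {loop↦2}), loop↦2}, ∅) :: (∅, {loop↦2}, ∅) :: (∅, ∅, ∅)]>
step 19: <S=[clo(λx. (x x), {loop↦2}) :: clo(λx. (x x), {loop↦2})], E={x↦clo(λx. (x x), {loop↦2}), loop↦2}, C=[AP], D=[(∅, {x↦clo(λx. (x x), {loop↦2}), loop↦2}, ∅) :: (∅, {x↦clo(λx. (x x), {loop↦2}), loop↦2}, ∅) :: (∅, {loop↦2}, ∅) :: (∅, ∅, ∅)]>
step 20: <S=∅, E={x↦clo(λx. (x x), {loop↦2}), loop↦2}, C=[(x x)], D=[(∅, {x↦clo(λx. (x x), {loop↦2}), loop↦2}, ∅) :: (∅, {x↦clo(λx. (x x), {loop↦2}), loop↦2}, ∅) :: (∅, {x↦clo(λx. (x x), {loop↦2}), loop↦2}, ∅) :: (∅, {loop↦2}, ∅) :: (∅, ∅, ∅)]>
→ 20 transitions taken and the configuration is still not final: no result within 20 steps

Answer: DIVERGES (no final state within 20 steps)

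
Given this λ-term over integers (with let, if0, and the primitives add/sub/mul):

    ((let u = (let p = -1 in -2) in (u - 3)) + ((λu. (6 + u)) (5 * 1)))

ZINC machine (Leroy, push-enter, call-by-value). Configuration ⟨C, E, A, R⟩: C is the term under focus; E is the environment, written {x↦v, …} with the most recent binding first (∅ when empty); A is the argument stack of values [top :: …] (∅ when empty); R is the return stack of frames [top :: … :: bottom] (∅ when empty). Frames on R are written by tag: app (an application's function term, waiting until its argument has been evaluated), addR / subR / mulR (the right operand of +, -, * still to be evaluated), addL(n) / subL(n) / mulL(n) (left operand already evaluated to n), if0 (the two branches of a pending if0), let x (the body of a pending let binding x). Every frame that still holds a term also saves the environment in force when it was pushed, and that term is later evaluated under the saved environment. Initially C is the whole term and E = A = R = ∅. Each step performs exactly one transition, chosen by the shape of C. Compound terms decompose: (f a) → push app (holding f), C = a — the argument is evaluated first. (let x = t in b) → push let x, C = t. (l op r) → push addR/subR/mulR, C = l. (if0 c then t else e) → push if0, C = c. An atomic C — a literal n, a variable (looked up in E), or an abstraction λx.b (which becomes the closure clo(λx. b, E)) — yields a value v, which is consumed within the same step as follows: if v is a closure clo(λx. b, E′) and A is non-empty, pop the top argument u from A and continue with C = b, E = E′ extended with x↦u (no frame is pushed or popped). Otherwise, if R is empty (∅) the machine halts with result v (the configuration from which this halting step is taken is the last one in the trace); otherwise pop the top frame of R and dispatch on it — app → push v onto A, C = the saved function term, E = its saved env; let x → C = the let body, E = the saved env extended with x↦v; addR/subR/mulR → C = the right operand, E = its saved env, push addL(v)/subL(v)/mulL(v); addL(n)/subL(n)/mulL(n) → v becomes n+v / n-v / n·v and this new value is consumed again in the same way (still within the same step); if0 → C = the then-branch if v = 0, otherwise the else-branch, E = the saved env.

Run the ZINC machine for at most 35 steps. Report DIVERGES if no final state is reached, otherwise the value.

0. [C=((let u = (let p = -1 in -2) in (u - 3)) + ((λu. (6 + u)) (5 * 1))) | E=∅ | A=∅ | R=∅]
1. [C=(let u = (let p = -1 in -2) in (u - 3)) | E=∅ | A=∅ | R=[addR]]
2. [C=(let p = -1 in -2) | E=∅ | A=∅ | R=[let u :: addR]]
3. [C=-1 | E=∅ | A=∅ | R=[let p :: let u :: addR]]
4. [C=-2 | E={p↦-1} | A=∅ | R=[let u :: addR]]
5. [C=(u - 3) | E={u↦-2} | A=∅ | R=[addR]]
6. [C=u | E={u↦-2} | A=∅ | R=[subR :: addR]]
7. [C=3 | E={u↦-2} | A=∅ | R=[subL(-2) :: addR]]
8. [C=((λu. (6 + u)) (5 * 1)) | E=∅ | A=∅ | R=[addL(-5)]]
9. [C=(5 * 1) | E=∅ | A=∅ | R=[app :: addL(-5)]]
10. [C=5 | E=∅ | A=∅ | R=[mulR :: app :: addL(-5)]]
11. [C=1 | E=∅ | A=∅ | R=[mulL(5) :: app :: addL(-5)]]
12. [C=(λu. (6 + u)) | E=∅ | A=[5] | R=[addL(-5)]]
13. [C=(6 + u) | E={u↦5} | A=∅ | R=[addL(-5)]]
14. [C=6 | E={u↦5} | A=∅ | R=[addR :: addL(-5)]]
15. [C=u | E={u↦5} | A=∅ | R=[addL(6) :: addL(-5)]]
→ final value 6

Answer: 6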